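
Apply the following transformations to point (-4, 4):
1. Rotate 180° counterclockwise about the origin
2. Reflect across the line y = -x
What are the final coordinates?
(4, -4)

Step 1: Rotate 180° → (4, -4)
Step 2: Reflect across the line y = -x → (4, -4)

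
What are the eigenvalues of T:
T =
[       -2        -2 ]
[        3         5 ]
λ = -1, 4

Solve det(T - λI) = 0. For a 2×2 matrix the characteristic equation is λ² - (trace)λ + det = 0.
trace(T) = a + d = -2 + 5 = 3.
det(T) = a*d - b*c = (-2)*(5) - (-2)*(3) = -10 + 6 = -4.
Characteristic equation: λ² - (3)λ + (-4) = 0.
Discriminant = (3)² - 4*(-4) = 9 + 16 = 25.
λ = (3 ± √25) / 2 = (3 ± 5) / 2 = -1, 4.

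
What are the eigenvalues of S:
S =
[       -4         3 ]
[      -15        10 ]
λ = 1, 5

Solve det(S - λI) = 0. For a 2×2 matrix the characteristic equation is λ² - (trace)λ + det = 0.
trace(S) = a + d = -4 + 10 = 6.
det(S) = a*d - b*c = (-4)*(10) - (3)*(-15) = -40 + 45 = 5.
Characteristic equation: λ² - (6)λ + (5) = 0.
Discriminant = (6)² - 4*(5) = 36 - 20 = 16.
λ = (6 ± √16) / 2 = (6 ± 4) / 2 = 1, 5.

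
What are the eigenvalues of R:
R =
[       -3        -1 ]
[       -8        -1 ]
λ = -5, 1

Solve det(R - λI) = 0. For a 2×2 matrix the characteristic equation is λ² - (trace)λ + det = 0.
trace(R) = a + d = -3 - 1 = -4.
det(R) = a*d - b*c = (-3)*(-1) - (-1)*(-8) = 3 - 8 = -5.
Characteristic equation: λ² - (-4)λ + (-5) = 0.
Discriminant = (-4)² - 4*(-5) = 16 + 20 = 36.
λ = (-4 ± √36) / 2 = (-4 ± 6) / 2 = -5, 1.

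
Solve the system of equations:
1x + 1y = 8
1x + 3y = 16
x = 4, y = 4

Use elimination (row reduction):
Equation 1: 1x + 1y = 8.
Equation 2: 1x + 3y = 16.
Multiply Eq1 by 1 and Eq2 by 1: 1x + 1y = 8;  1x + 3y = 16.
Subtract: (2)y = 8, so y = 4.
Back-substitute into Eq1: 1x + 1*(4) = 8, so x = 4.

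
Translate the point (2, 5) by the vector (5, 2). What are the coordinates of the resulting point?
(7, 7)

Translation by (5, 2):
x' = 2 + 5 = 7
y' = 5 + 2 = 7
Homogeneous matrix: [[1, 0, 5], [0, 1, 2], [0, 0, 1]]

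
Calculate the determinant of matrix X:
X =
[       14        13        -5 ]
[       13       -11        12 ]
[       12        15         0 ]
det(X) = -2283

Expand along row 0 (cofactor expansion): det(X) = a*(e*i - f*h) - b*(d*i - f*g) + c*(d*h - e*g), where the 3×3 is [[a, b, c], [d, e, f], [g, h, i]].
Minor M_00 = (-11)*(0) - (12)*(15) = 0 - 180 = -180.
Minor M_01 = (13)*(0) - (12)*(12) = 0 - 144 = -144.
Minor M_02 = (13)*(15) - (-11)*(12) = 195 + 132 = 327.
det(X) = (14)*(-180) - (13)*(-144) + (-5)*(327) = -2520 + 1872 - 1635 = -2283.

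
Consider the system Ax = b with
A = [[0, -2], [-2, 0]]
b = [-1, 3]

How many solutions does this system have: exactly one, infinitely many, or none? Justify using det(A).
Exactly one solution

Compute det(A) = (0)*(0) - (-2)*(-2) = -4.
Because det(A) ≠ 0, A is invertible and Ax = b has a unique solution for every b (here x = A⁻¹ b).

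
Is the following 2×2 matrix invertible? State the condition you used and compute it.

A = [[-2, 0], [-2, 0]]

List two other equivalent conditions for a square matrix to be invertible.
No, not invertible; det(A) = 0 (two rows are equal, so the rows are linearly dependent). Equivalent conditions (failing for this A): rank(A) < 2; Ax = 0 has non-trivial solutions; 0 is an eigenvalue; the columns are linearly dependent.

To check invertibility, compute det(A).
In this matrix, row 0 and the last row are identical, so one row is a scalar multiple of another and the rows are linearly dependent.
A matrix with linearly dependent rows has det = 0 and is not invertible.
Equivalent failed conditions:
- rank(A) < 2.
- Ax = 0 has non-trivial solutions.
- 0 is an eigenvalue.
- The columns are linearly dependent.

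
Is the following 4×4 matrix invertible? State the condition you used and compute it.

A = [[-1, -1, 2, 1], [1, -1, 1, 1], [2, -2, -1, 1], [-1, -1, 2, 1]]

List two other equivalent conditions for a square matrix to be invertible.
No, not invertible; det(A) = 0 (two rows are equal, so the rows are linearly dependent). Equivalent conditions (failing for this A): rank(A) < 4; Ax = 0 has non-trivial solutions; 0 is an eigenvalue; the columns are linearly dependent.

To check invertibility, compute det(A).
In this matrix, row 0 and the last row are identical, so one row is a scalar multiple of another and the rows are linearly dependent.
A matrix with linearly dependent rows has det = 0 and is not invertible.
Equivalent failed conditions:
- rank(A) < 4.
- Ax = 0 has non-trivial solutions.
- 0 is an eigenvalue.
- The columns are linearly dependent.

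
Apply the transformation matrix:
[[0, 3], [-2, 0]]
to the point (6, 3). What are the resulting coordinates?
(9, -12)

Matrix multiplication:
[[0, 3], [-2, 0]] × [6, 3]ᵀ
= [0×6 + 3×3, -2×6 + 0×3]ᵀ
= [9.0000, -12.0000]ᵀ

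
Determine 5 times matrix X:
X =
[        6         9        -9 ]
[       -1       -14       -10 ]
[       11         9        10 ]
5X =
[       30        45       -45 ]
[       -5       -70       -50 ]
[       55        45        50 ]

Scalar multiplication is elementwise: (5X)[i][j] = 5 * X[i][j].
  (5X)[0][0] = 5 * (6) = 30
  (5X)[0][1] = 5 * (9) = 45
  (5X)[0][2] = 5 * (-9) = -45
  (5X)[1][0] = 5 * (-1) = -5
  (5X)[1][1] = 5 * (-14) = -70
  (5X)[1][2] = 5 * (-10) = -50
  (5X)[2][0] = 5 * (11) = 55
  (5X)[2][1] = 5 * (9) = 45
  (5X)[2][2] = 5 * (10) = 50
5X =
[       30        45       -45 ]
[       -5       -70       -50 ]
[       55        45        50 ]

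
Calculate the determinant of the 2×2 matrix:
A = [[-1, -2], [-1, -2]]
0

For A = [[a, b], [c, d]], det(A) = a*d - b*c.
det(A) = (-1)*(-2) - (-2)*(-1) = 2 - 2 = 0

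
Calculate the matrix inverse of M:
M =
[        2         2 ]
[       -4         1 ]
det(M) = 10
M⁻¹ =
[     1/10      -1/5 ]
[      2/5       1/5 ]

For a 2×2 matrix M = [[a, b], [c, d]] with det(M) ≠ 0, M⁻¹ = (1/det(M)) * [[d, -b], [-c, a]].
det(M) = (2)*(1) - (2)*(-4) = 2 + 8 = 10.
M⁻¹ = (1/10) * [[1, -2], [4, 2]].
Dividing each entry by 10 and reducing:
M⁻¹ =
[     1/10      -1/5 ]
[      2/5       1/5 ]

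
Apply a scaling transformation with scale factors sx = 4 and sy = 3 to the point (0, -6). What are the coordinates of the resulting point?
(0, -18)

Scaling matrix:
[[4, 0], [0, 3]]
Result: (0 × 4, -6 × 3) = (0, -18)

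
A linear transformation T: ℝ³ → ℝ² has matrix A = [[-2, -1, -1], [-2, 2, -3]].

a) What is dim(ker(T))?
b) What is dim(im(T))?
dim(ker) = 1, dim(im) = 2

The two rows are not scalar multiples of one another (no single k satisfies row 2 = k × row 1), so they are linearly independent.
Thus rank(A) = 2.
dim(im(T)) = rank(A) = 2.
By the rank-nullity theorem applied to T: ℝ³ → ℝ², rank(A) + nullity(A) = 3 (the domain dimension), so dim(ker(T)) = 3 - 2 = 1.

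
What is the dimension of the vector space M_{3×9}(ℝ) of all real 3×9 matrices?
Dimension = 27

A real 3×9 matrix is determined by its 3·9 = 27 independent entries.
A standard basis is {E_ij : 1 ≤ i ≤ 3, 1 ≤ j ≤ 9}, where E_ij has a 1 in position (i, j) and 0 elsewhere — there are 27 such matrices, and they are linearly independent and span M_{3×9}(ℝ).
Therefore dim(M_{3×9}(ℝ)) = 27.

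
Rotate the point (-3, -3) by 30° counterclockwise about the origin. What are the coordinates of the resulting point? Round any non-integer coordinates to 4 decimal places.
(-1.0981, -4.0981)

Rotation matrix R(θ) = [[cos θ, -sin θ], [sin θ, cos θ]]; for θ = 30°:
R = [[√3/2, -1/2], [1/2, √3/2]]
Result: R × [-3, -3]ᵀ = [√3/2·-3 + (-1/2)·-3, 1/2·-3 + (√3/2)·-3]ᵀ = (-1.0981, -4.0981)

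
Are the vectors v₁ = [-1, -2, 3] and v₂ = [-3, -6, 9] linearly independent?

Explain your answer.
No, linearly dependent (v₂ = 3·v₁)

Check whether there is a scalar k with v₂ = k·v₁.
Comparing components, k = 3 satisfies 3·[-1, -2, 3] = [-3, -6, 9].
Since v₂ is a scalar multiple of v₁, the two vectors are linearly dependent.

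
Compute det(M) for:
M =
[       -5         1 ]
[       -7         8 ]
det(M) = -33

For a 2×2 matrix [[a, b], [c, d]], det = a*d - b*c.
det(M) = (-5)*(8) - (1)*(-7) = -40 + 7 = -33.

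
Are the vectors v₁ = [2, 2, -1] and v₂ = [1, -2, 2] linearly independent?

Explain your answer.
Yes, linearly independent

Two vectors are linearly dependent iff one is a scalar multiple of the other.
No single scalar k satisfies v₂ = k·v₁ (the ratios of corresponding entries disagree), so v₁ and v₂ are linearly independent.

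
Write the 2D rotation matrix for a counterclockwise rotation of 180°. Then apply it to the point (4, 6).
R = [[-1, 0], [0, -1]]; R·(4, 6) = (-4, -6)

Rotation matrix formula: R(θ) = [[cos θ, -sin θ], [sin θ, cos θ]]
For θ = 180°:
cos(180°) = -1
sin(180°) = 0
R = [[-1, 0], [0, -1]]
Apply to (4, 6): [-1·4 + (0)·6, 0·4 + -1·6] = (-4, -6)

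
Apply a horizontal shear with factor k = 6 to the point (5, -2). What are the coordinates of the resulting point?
(-7, -2)

Shear matrix for horizontal shear with factor k = 6:
[[1, 6], [0, 1]]
Result: (5, -2) → (-7, -2)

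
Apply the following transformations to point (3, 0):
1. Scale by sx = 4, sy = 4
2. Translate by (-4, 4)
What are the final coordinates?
(8, 4)

Step 1: Scale (3, 0) by (sx, sy) = (4, 4) → (12, 0)
Step 2: Translate by (-4, 4) → (8, 4)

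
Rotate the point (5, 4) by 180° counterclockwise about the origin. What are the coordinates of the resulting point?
(-5, -4)

Rotation matrix R(θ) = [[cos θ, -sin θ], [sin θ, cos θ]]; for θ = 180°:
R = [[-1, 0], [0, -1]]
Result: R × [5, 4]ᵀ = [-1·5 + (0)·4, 0·5 + (-1)·4]ᵀ = (-5, -4)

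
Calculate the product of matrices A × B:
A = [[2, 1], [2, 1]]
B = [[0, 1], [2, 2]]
[[2, 4], [2, 4]]

Matrix multiplication:
C[0][0] = 2×0 + 1×2 = 2
C[0][1] = 2×1 + 1×2 = 4
C[1][0] = 2×0 + 1×2 = 2
C[1][1] = 2×1 + 1×2 = 4
Result: [[2, 4], [2, 4]]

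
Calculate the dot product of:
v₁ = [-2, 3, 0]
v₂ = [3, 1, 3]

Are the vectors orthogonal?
-3, No

The dot product is the sum of products of corresponding components.
v₁·v₂ = (-2)*(3) + (3)*(1) + (0)*(3) = -6 + 3 + 0 = -3.
Two vectors are orthogonal iff their dot product is 0; here the dot product is -3, so the vectors are not orthogonal.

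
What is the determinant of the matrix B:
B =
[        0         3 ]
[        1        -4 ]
det(B) = -3

For a 2×2 matrix [[a, b], [c, d]], det = a*d - b*c.
det(B) = (0)*(-4) - (3)*(1) = 0 - 3 = -3.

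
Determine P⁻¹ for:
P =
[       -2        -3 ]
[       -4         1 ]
det(P) = -14
P⁻¹ =
[    -1/14     -3/14 ]
[     -2/7       1/7 ]

For a 2×2 matrix P = [[a, b], [c, d]] with det(P) ≠ 0, P⁻¹ = (1/det(P)) * [[d, -b], [-c, a]].
det(P) = (-2)*(1) - (-3)*(-4) = -2 - 12 = -14.
P⁻¹ = (1/-14) * [[1, 3], [4, -2]].
Dividing each entry by -14 and reducing:
P⁻¹ =
[    -1/14     -3/14 ]
[     -2/7       1/7 ]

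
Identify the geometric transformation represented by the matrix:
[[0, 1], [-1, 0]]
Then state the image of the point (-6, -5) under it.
rotation by 90° clockwise (i.e., 270° counterclockwise); image of (-6, -5) is (-5, 6)

This matches the form [[cos θ, -sin θ], [sin θ, cos θ]] of a rotation matrix; reading off cos θ and sin θ gives the angle.
The matrix [[0, 1], [-1, 0]] represents: rotation by 90° clockwise (i.e., 270° counterclockwise).
Applying it to (-6, -5): [0·-6 + 1·-5, -1·-6 + 0·-5] = (-5, 6).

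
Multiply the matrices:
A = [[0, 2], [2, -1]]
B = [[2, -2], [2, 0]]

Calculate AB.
[[4, 0], [2, -4]]

Each entry (i,j) of AB = sum over k of A[i][k]*B[k][j].
(AB)[0][0] = (0)*(2) + (2)*(2) = 4
(AB)[0][1] = (0)*(-2) + (2)*(0) = 0
(AB)[1][0] = (2)*(2) + (-1)*(2) = 2
(AB)[1][1] = (2)*(-2) + (-1)*(0) = -4
AB = [[4, 0], [2, -4]]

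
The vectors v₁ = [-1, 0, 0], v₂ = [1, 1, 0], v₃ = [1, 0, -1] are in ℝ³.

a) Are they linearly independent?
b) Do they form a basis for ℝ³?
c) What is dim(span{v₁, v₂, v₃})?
Yes independent, yes basis, dim = 3

Stack v₁, v₂, v₃ as rows of a 3×3 matrix.
[[-1, 0, 0]; [1, 1, 0]; [1, 0, -1]] is already lower triangular with nonzero diagonal entries (-1, 1, -1), so its determinant is the product of the diagonal entries, det = (-1)·(1)·(-1) = 1 ≠ 0, and the rows are linearly independent.
Three linearly independent vectors in ℝ³ form a basis for ℝ³, so dim(span{v₁,v₂,v₃}) = 3.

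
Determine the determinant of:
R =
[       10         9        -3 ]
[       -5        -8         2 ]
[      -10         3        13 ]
det(R) = -410

Expand along row 0 (cofactor expansion): det(R) = a*(e*i - f*h) - b*(d*i - f*g) + c*(d*h - e*g), where the 3×3 is [[a, b, c], [d, e, f], [g, h, i]].
Minor M_00 = (-8)*(13) - (2)*(3) = -104 - 6 = -110.
Minor M_01 = (-5)*(13) - (2)*(-10) = -65 + 20 = -45.
Minor M_02 = (-5)*(3) - (-8)*(-10) = -15 - 80 = -95.
det(R) = (10)*(-110) - (9)*(-45) + (-3)*(-95) = -1100 + 405 + 285 = -410.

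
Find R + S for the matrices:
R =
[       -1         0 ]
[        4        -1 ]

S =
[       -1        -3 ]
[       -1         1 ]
R + S =
[       -2        -3 ]
[        3         0 ]

Matrix addition is elementwise: (R+S)[i][j] = R[i][j] + S[i][j].
  (R+S)[0][0] = (-1) + (-1) = -2
  (R+S)[0][1] = (0) + (-3) = -3
  (R+S)[1][0] = (4) + (-1) = 3
  (R+S)[1][1] = (-1) + (1) = 0
R + S =
[       -2        -3 ]
[        3         0 ]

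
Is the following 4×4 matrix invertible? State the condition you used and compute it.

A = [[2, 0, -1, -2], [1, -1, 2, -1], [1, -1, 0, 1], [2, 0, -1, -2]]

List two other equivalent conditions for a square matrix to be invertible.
No, not invertible; det(A) = 0 (two rows are equal, so the rows are linearly dependent). Equivalent conditions (failing for this A): rank(A) < 4; Ax = 0 has non-trivial solutions; 0 is an eigenvalue; the columns are linearly dependent.

To check invertibility, compute det(A).
In this matrix, row 0 and the last row are identical, so one row is a scalar multiple of another and the rows are linearly dependent.
A matrix with linearly dependent rows has det = 0 and is not invertible.
Equivalent failed conditions:
- rank(A) < 4.
- Ax = 0 has non-trivial solutions.
- 0 is an eigenvalue.
- The columns are linearly dependent.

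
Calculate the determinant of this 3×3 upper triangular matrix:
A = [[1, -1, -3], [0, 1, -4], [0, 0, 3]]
3

The determinant of a triangular matrix is the product of its diagonal entries (the off-diagonal entries above the diagonal do not affect it).
det(A) = (1) * (1) * (3) = 3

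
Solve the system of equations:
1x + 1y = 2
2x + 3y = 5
x = 1, y = 1

Use elimination (row reduction):
Equation 1: 1x + 1y = 2.
Equation 2: 2x + 3y = 5.
Multiply Eq1 by 2 and Eq2 by 1: 2x + 2y = 4;  2x + 3y = 5.
Subtract: (1)y = 1, so y = 1.
Back-substitute into Eq1: 1x + 1*(1) = 2, so x = 1.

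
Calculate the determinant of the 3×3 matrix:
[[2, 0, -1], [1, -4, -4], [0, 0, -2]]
16

Expansion along first row:
det = 2·det([[-4,-4],[0,-2]]) - 0·det([[1,-4],[0,-2]]) + -1·det([[1,-4],[0,0]])
    = 2·(-4·-2 - -4·0) - 0·(1·-2 - -4·0) + -1·(1·0 - -4·0)
    = 2·8 - 0·-2 + -1·0
    = 16 + 0 + 0 = 16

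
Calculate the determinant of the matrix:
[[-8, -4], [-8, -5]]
8

For a 2×2 matrix [[a, b], [c, d]], det = ad - bc
det = (-8)(-5) - (-4)(-8) = 40 - 32 = 8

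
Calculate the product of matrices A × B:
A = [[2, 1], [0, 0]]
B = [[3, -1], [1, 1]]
[[7, -1], [0, 0]]

Matrix multiplication:
C[0][0] = 2×3 + 1×1 = 7
C[0][1] = 2×-1 + 1×1 = -1
C[1][0] = 0×3 + 0×1 = 0
C[1][1] = 0×-1 + 0×1 = 0
Result: [[7, -1], [0, 0]]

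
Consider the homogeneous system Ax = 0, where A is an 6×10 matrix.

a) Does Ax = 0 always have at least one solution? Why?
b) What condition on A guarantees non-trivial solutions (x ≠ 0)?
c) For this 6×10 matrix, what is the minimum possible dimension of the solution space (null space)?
a) Yes, x = 0 is always a solution. b) When A has linearly dependent columns (rank < n). c) Minimum nullity = 4.

a) x = 0 satisfies A·0 = 0, so the zero vector is always a solution.
b) Non-trivial solutions exist iff the columns of A are linearly dependent, equivalently rank(A) < n (the number of columns).
c) By rank-nullity, rank(A) + nullity(A) = n = 10. Since A has only 6 rows, rank(A) ≤ 6, so nullity(A) ≥ 10 - 6 = 4.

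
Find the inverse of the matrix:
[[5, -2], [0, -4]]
[[1/5, -1/10], [0, -1/4]]

For [[a,b],[c,d]], inverse = (1/det)·[[d,-b],[-c,a]]
det = 5·-4 - -2·0 = -20
Inverse = (1/-20)·[[-4, 2], [0, 5]]
        = [[1/5, -1/10], [0, -1/4]]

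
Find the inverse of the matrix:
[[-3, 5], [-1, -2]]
[[-2/11, -5/11], [1/11, -3/11]]

For [[a,b],[c,d]], inverse = (1/det)·[[d,-b],[-c,a]]
det = -3·-2 - 5·-1 = 11
Inverse = (1/11)·[[-2, -5], [1, -3]]
        = [[-2/11, -5/11], [1/11, -3/11]]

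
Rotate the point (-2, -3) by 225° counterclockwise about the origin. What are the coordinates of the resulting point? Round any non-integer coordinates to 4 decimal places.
(-0.7071, 3.5355)

Rotation matrix R(θ) = [[cos θ, -sin θ], [sin θ, cos θ]]; for θ = 225°:
R = [[-√2/2, √2/2], [-√2/2, -√2/2]]
Result: R × [-2, -3]ᵀ = [-√2/2·-2 + (√2/2)·-3, -√2/2·-2 + (-√2/2)·-3]ᵀ = (-0.7071, 3.5355)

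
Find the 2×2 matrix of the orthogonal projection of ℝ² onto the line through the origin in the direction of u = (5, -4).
[[25/41, -20/41], [-20/41, 16/41]]

The orthogonal projection onto the line spanned by a nonzero vector u = (a, b) has matrix P = (u uᵀ) / (uᵀ u) = (1/(a² + b²)) · [[a², ab], [ab, b²]].
Here u = (5, -4), so a² + b² = 25 + 16 = 41.
P = (1/41) · [[25, -20], [-20, 16]] = [[25/41, -20/41], [-20/41, 16/41]].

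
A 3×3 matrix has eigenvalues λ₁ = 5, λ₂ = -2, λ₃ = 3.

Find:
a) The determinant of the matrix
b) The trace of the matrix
det = -30, trace = 6

Two standard eigenvalue identities:
- det(A) equals the product of the eigenvalues (counted with multiplicity).
- trace(A) equals the sum of the eigenvalues.
det(A) = (5)*(-2)*(3) = -30.
trace(A) = 5 - 2 + 3 = 6.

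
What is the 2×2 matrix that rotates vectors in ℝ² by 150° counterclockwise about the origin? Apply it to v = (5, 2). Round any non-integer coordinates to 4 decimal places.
R = [[-√3/2, -1/2], [1/2, -√3/2]]; R·v = (-5.3301, 0.7679)

A counterclockwise rotation by angle θ in ℝ² has matrix R(θ) = [[cos θ, -sin θ], [sin θ, cos θ]].
For θ = 150°: cos θ = -√3/2, sin θ = 1/2.
R(150°) = [[-√3/2, -1/2], [1/2, -√3/2]].
R·v = [-√3/2·5 + (-1/2)·2, 1/2·5 + -√3/2·2] = (-5.3301, 0.7679).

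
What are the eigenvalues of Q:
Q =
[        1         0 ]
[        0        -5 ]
λ = -5, 1

Solve det(Q - λI) = 0. For a 2×2 matrix the characteristic equation is λ² - (trace)λ + det = 0.
trace(Q) = a + d = 1 - 5 = -4.
det(Q) = a*d - b*c = (1)*(-5) - (0)*(0) = -5 - 0 = -5.
Characteristic equation: λ² - (-4)λ + (-5) = 0.
Discriminant = (-4)² - 4*(-5) = 16 + 20 = 36.
λ = (-4 ± √36) / 2 = (-4 ± 6) / 2 = -5, 1.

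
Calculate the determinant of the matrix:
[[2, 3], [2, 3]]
0

For a 2×2 matrix [[a, b], [c, d]], det = ad - bc
det = (2)(3) - (3)(2) = 6 - 6 = 0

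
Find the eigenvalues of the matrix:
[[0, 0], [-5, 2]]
λ = 0 and λ = 2

Characteristic equation: det(A - λI) = 0
λ² - (trace)λ + (det) = 0
λ² - (2)λ + (0) = 0
λ² - 2λ + 0 = 0
Solving: λ = 0, 2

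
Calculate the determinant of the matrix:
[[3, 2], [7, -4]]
-26

For a 2×2 matrix [[a, b], [c, d]], det = ad - bc
det = (3)(-4) - (2)(7) = -12 - 14 = -26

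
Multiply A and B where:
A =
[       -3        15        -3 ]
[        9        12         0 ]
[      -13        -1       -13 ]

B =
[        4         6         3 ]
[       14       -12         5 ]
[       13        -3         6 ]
AB =
[      159      -189        48 ]
[      204       -90        87 ]
[     -235       -27      -122 ]

Matrix multiplication: (AB)[i][j] = sum over k of A[i][k] * B[k][j].
  (AB)[0][0] = (-3)*(4) + (15)*(14) + (-3)*(13) = 159
  (AB)[0][1] = (-3)*(6) + (15)*(-12) + (-3)*(-3) = -189
  (AB)[0][2] = (-3)*(3) + (15)*(5) + (-3)*(6) = 48
  (AB)[1][0] = (9)*(4) + (12)*(14) + (0)*(13) = 204
  (AB)[1][1] = (9)*(6) + (12)*(-12) + (0)*(-3) = -90
  (AB)[1][2] = (9)*(3) + (12)*(5) + (0)*(6) = 87
  (AB)[2][0] = (-13)*(4) + (-1)*(14) + (-13)*(13) = -235
  (AB)[2][1] = (-13)*(6) + (-1)*(-12) + (-13)*(-3) = -27
  (AB)[2][2] = (-13)*(3) + (-1)*(5) + (-13)*(6) = -122
AB =
[      159      -189        48 ]
[      204       -90        87 ]
[     -235       -27      -122 ]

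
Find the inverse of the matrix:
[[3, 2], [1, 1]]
[[1, -2], [-1, 3]]

For [[a,b],[c,d]], inverse = (1/det)·[[d,-b],[-c,a]]
det = 3·1 - 2·1 = 1
Inverse = (1/1)·[[1, -2], [-1, 3]]
        = [[1, -2], [-1, 3]]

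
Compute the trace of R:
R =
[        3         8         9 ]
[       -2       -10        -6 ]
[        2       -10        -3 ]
tr(R) = 3 - 10 - 3 = -10

The trace of a square matrix is the sum of its diagonal entries.
Diagonal entries of R: R[0][0] = 3, R[1][1] = -10, R[2][2] = -3.
tr(R) = 3 - 10 - 3 = -10.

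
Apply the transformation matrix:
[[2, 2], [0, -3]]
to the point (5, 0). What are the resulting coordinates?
(10, 0)

Matrix multiplication:
[[2, 2], [0, -3]] × [5, 0]ᵀ
= [2×5 + 2×0, 0×5 + -3×0]ᵀ
= [10.0000, 0.0000]ᵀ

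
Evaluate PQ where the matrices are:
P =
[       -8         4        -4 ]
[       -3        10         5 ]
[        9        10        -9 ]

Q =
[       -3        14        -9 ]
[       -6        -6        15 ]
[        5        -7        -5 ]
PQ =
[      -20      -108       152 ]
[      -26      -137       152 ]
[     -132       129       114 ]

Matrix multiplication: (PQ)[i][j] = sum over k of P[i][k] * Q[k][j].
  (PQ)[0][0] = (-8)*(-3) + (4)*(-6) + (-4)*(5) = -20
  (PQ)[0][1] = (-8)*(14) + (4)*(-6) + (-4)*(-7) = -108
  (PQ)[0][2] = (-8)*(-9) + (4)*(15) + (-4)*(-5) = 152
  (PQ)[1][0] = (-3)*(-3) + (10)*(-6) + (5)*(5) = -26
  (PQ)[1][1] = (-3)*(14) + (10)*(-6) + (5)*(-7) = -137
  (PQ)[1][2] = (-3)*(-9) + (10)*(15) + (5)*(-5) = 152
  (PQ)[2][0] = (9)*(-3) + (10)*(-6) + (-9)*(5) = -132
  (PQ)[2][1] = (9)*(14) + (10)*(-6) + (-9)*(-7) = 129
  (PQ)[2][2] = (9)*(-9) + (10)*(15) + (-9)*(-5) = 114
PQ =
[      -20      -108       152 ]
[      -26      -137       152 ]
[     -132       129       114 ]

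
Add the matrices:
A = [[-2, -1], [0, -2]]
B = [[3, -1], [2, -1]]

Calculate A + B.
[[1, -2], [2, -3]]

Add corresponding elements:
(-2)+(3)=1
(-1)+(-1)=-2
(0)+(2)=2
(-2)+(-1)=-3
A + B = [[1, -2], [2, -3]]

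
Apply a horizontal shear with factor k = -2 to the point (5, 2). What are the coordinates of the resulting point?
(1, 2)

Shear matrix for horizontal shear with factor k = -2:
[[1, -2], [0, 1]]
Result: (5, 2) → (1, 2)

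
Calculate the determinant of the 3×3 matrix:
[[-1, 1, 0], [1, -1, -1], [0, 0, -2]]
0

Expansion along first row:
det = -1·det([[-1,-1],[0,-2]]) - 1·det([[1,-1],[0,-2]]) + 0·det([[1,-1],[0,0]])
    = -1·(-1·-2 - -1·0) - 1·(1·-2 - -1·0) + 0·(1·0 - -1·0)
    = -1·2 - 1·-2 + 0·0
    = -2 + 2 + 0 = 0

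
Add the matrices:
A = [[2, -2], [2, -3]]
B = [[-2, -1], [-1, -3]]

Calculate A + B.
[[0, -3], [1, -6]]

Add corresponding elements:
(2)+(-2)=0
(-2)+(-1)=-3
(2)+(-1)=1
(-3)+(-3)=-6
A + B = [[0, -3], [1, -6]]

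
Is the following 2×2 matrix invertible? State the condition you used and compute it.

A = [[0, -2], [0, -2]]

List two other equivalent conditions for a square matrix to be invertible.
No, not invertible; det(A) = 0 (two rows are equal, so the rows are linearly dependent). Equivalent conditions (failing for this A): rank(A) < 2; Ax = 0 has non-trivial solutions; 0 is an eigenvalue; the columns are linearly dependent.

To check invertibility, compute det(A).
In this matrix, row 0 and the last row are identical, so one row is a scalar multiple of another and the rows are linearly dependent.
A matrix with linearly dependent rows has det = 0 and is not invertible.
Equivalent failed conditions:
- rank(A) < 2.
- Ax = 0 has non-trivial solutions.
- 0 is an eigenvalue.
- The columns are linearly dependent.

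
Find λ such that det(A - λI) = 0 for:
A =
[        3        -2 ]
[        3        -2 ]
λ = 0, 1

Solve det(A - λI) = 0. For a 2×2 matrix the characteristic equation is λ² - (trace)λ + det = 0.
trace(A) = a + d = 3 - 2 = 1.
det(A) = a*d - b*c = (3)*(-2) - (-2)*(3) = -6 + 6 = 0.
Characteristic equation: λ² - (1)λ + (0) = 0.
Discriminant = (1)² - 4*(0) = 1 - 0 = 1.
λ = (1 ± √1) / 2 = (1 ± 1) / 2 = 0, 1.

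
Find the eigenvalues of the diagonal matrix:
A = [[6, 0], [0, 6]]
λ₁ = 6, λ₂ = 6

The characteristic polynomial of A is det(A - λI) = (6 - λ)(6 - λ) = 0.
The roots are λ = 6 and λ = 6, so the eigenvalues are the diagonal entries.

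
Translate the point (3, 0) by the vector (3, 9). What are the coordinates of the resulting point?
(6, 9)

Translation by (3, 9):
x' = 3 + 3 = 6
y' = 0 + 9 = 9
Homogeneous matrix: [[1, 0, 3], [0, 1, 9], [0, 0, 1]]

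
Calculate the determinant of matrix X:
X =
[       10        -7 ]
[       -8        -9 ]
det(X) = -146

For a 2×2 matrix [[a, b], [c, d]], det = a*d - b*c.
det(X) = (10)*(-9) - (-7)*(-8) = -90 - 56 = -146.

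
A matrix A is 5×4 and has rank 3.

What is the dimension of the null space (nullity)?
1

The rank-nullity theorem for an m×n matrix states:
rank(A) + nullity(A) = n (the number of columns).
Here n = 4 and rank(A) = 3, so nullity(A) = 4 - 3 = 1.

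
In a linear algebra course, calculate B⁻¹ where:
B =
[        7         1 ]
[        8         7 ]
det(B) = 41
B⁻¹ =
[     7/41     -1/41 ]
[    -8/41      7/41 ]

For a 2×2 matrix B = [[a, b], [c, d]] with det(B) ≠ 0, B⁻¹ = (1/det(B)) * [[d, -b], [-c, a]].
det(B) = (7)*(7) - (1)*(8) = 49 - 8 = 41.
B⁻¹ = (1/41) * [[7, -1], [-8, 7]].
Dividing each entry by 41 and reducing:
B⁻¹ =
[     7/41     -1/41 ]
[    -8/41      7/41 ]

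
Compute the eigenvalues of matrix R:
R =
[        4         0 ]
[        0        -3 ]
λ = -3, 4

Solve det(R - λI) = 0. For a 2×2 matrix the characteristic equation is λ² - (trace)λ + det = 0.
trace(R) = a + d = 4 - 3 = 1.
det(R) = a*d - b*c = (4)*(-3) - (0)*(0) = -12 - 0 = -12.
Characteristic equation: λ² - (1)λ + (-12) = 0.
Discriminant = (1)² - 4*(-12) = 1 + 48 = 49.
λ = (1 ± √49) / 2 = (1 ± 7) / 2 = -3, 4.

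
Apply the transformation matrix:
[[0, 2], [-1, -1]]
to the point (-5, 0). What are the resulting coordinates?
(0, 5)

Matrix multiplication:
[[0, 2], [-1, -1]] × [-5, 0]ᵀ
= [0×-5 + 2×0, -1×-5 + -1×0]ᵀ
= [0.0000, 5.0000]ᵀ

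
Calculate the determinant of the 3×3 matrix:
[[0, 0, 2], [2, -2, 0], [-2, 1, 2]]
-4

Expansion along first row:
det = 0·det([[-2,0],[1,2]]) - 0·det([[2,0],[-2,2]]) + 2·det([[2,-2],[-2,1]])
    = 0·(-2·2 - 0·1) - 0·(2·2 - 0·-2) + 2·(2·1 - -2·-2)
    = 0·-4 - 0·4 + 2·-2
    = 0 + 0 + -4 = -4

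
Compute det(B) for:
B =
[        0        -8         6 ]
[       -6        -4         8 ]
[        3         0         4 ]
det(B) = -312

Expand along row 0 (cofactor expansion): det(B) = a*(e*i - f*h) - b*(d*i - f*g) + c*(d*h - e*g), where the 3×3 is [[a, b, c], [d, e, f], [g, h, i]].
Minor M_00 = (-4)*(4) - (8)*(0) = -16 - 0 = -16.
Minor M_01 = (-6)*(4) - (8)*(3) = -24 - 24 = -48.
Minor M_02 = (-6)*(0) - (-4)*(3) = 0 + 12 = 12.
det(B) = (0)*(-16) - (-8)*(-48) + (6)*(12) = 0 - 384 + 72 = -312.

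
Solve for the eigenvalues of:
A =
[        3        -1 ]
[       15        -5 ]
λ = -2, 0

Solve det(A - λI) = 0. For a 2×2 matrix the characteristic equation is λ² - (trace)λ + det = 0.
trace(A) = a + d = 3 - 5 = -2.
det(A) = a*d - b*c = (3)*(-5) - (-1)*(15) = -15 + 15 = 0.
Characteristic equation: λ² - (-2)λ + (0) = 0.
Discriminant = (-2)² - 4*(0) = 4 - 0 = 4.
λ = (-2 ± √4) / 2 = (-2 ± 2) / 2 = -2, 0.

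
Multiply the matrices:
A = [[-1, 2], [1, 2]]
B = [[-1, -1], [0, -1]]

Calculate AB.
[[1, -1], [-1, -3]]

Each entry (i,j) of AB = sum over k of A[i][k]*B[k][j].
(AB)[0][0] = (-1)*(-1) + (2)*(0) = 1
(AB)[0][1] = (-1)*(-1) + (2)*(-1) = -1
(AB)[1][0] = (1)*(-1) + (2)*(0) = -1
(AB)[1][1] = (1)*(-1) + (2)*(-1) = -3
AB = [[1, -1], [-1, -3]]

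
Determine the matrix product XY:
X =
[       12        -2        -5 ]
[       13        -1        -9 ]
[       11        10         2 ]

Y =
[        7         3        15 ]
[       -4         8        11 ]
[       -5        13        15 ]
XY =
[      117       -45        83 ]
[      140       -86        49 ]
[       27       139       305 ]

Matrix multiplication: (XY)[i][j] = sum over k of X[i][k] * Y[k][j].
  (XY)[0][0] = (12)*(7) + (-2)*(-4) + (-5)*(-5) = 117
  (XY)[0][1] = (12)*(3) + (-2)*(8) + (-5)*(13) = -45
  (XY)[0][2] = (12)*(15) + (-2)*(11) + (-5)*(15) = 83
  (XY)[1][0] = (13)*(7) + (-1)*(-4) + (-9)*(-5) = 140
  (XY)[1][1] = (13)*(3) + (-1)*(8) + (-9)*(13) = -86
  (XY)[1][2] = (13)*(15) + (-1)*(11) + (-9)*(15) = 49
  (XY)[2][0] = (11)*(7) + (10)*(-4) + (2)*(-5) = 27
  (XY)[2][1] = (11)*(3) + (10)*(8) + (2)*(13) = 139
  (XY)[2][2] = (11)*(15) + (10)*(11) + (2)*(15) = 305
XY =
[      117       -45        83 ]
[      140       -86        49 ]
[       27       139       305 ]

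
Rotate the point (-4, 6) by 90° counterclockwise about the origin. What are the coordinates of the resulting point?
(-6, -4)

Rotation matrix R(θ) = [[cos θ, -sin θ], [sin θ, cos θ]]; for θ = 90°:
R = [[0, -1], [1, 0]]
Result: R × [-4, 6]ᵀ = [0·-4 + (-1)·6, 1·-4 + (0)·6]ᵀ = (-6, -4)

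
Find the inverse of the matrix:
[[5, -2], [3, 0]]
[[0, 1/3], [-1/2, 5/6]]

For [[a,b],[c,d]], inverse = (1/det)·[[d,-b],[-c,a]]
det = 5·0 - -2·3 = 6
Inverse = (1/6)·[[0, 2], [-3, 5]]
        = [[0, 1/3], [-1/2, 5/6]]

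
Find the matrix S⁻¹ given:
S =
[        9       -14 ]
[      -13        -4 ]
det(S) = -218
S⁻¹ =
[    2/109    -7/109 ]
[  -13/218    -9/218 ]

For a 2×2 matrix S = [[a, b], [c, d]] with det(S) ≠ 0, S⁻¹ = (1/det(S)) * [[d, -b], [-c, a]].
det(S) = (9)*(-4) - (-14)*(-13) = -36 - 182 = -218.
S⁻¹ = (1/-218) * [[-4, 14], [13, 9]].
Dividing each entry by -218 and reducing:
S⁻¹ =
[    2/109    -7/109 ]
[  -13/218    -9/218 ]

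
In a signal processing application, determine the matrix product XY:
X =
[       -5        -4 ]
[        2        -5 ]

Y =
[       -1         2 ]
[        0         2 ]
XY =
[        5       -18 ]
[       -2        -6 ]

Matrix multiplication: (XY)[i][j] = sum over k of X[i][k] * Y[k][j].
  (XY)[0][0] = (-5)*(-1) + (-4)*(0) = 5
  (XY)[0][1] = (-5)*(2) + (-4)*(2) = -18
  (XY)[1][0] = (2)*(-1) + (-5)*(0) = -2
  (XY)[1][1] = (2)*(2) + (-5)*(2) = -6
XY =
[        5       -18 ]
[       -2        -6 ]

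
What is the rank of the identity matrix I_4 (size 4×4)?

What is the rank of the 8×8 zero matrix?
rank(I_4) = 4, rank(0) = 0

The identity I_4 has 4 columns that are the standard basis vectors e_1, …, e_4. These are linearly independent, so all 4 columns are pivots and rank(I_4) = 4.
The 8×8 zero matrix has every entry zero, so every row is the zero row and there are no pivots; rank(0) = 0.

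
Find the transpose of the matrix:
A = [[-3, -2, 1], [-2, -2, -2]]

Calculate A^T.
[[-3, -2], [-2, -2], [1, -2]]

The transpose sends entry (i,j) to (j,i); rows become columns.
Row 0 of A: [-3, -2, 1] -> column 0 of A^T.
Row 1 of A: [-2, -2, -2] -> column 1 of A^T.
A^T = [[-3, -2], [-2, -2], [1, -2]]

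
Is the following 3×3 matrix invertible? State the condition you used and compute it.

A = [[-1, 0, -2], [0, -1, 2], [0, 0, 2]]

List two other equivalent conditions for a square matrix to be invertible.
Yes, invertible; det(A) = 2 ≠ 0. Equivalent conditions: rank(A) = 3; Ax = 0 has only the trivial solution; 0 is not an eigenvalue; the columns of A are linearly independent.

To check invertibility, compute det(A).
The given matrix is triangular, so det(A) equals the product of its diagonal entries = 2 ≠ 0.
Since det(A) ≠ 0, A is invertible.
Equivalent conditions for a square matrix A to be invertible:
- rank(A) = 3 (full rank).
- The homogeneous system Ax = 0 has only the trivial solution x = 0.
- 0 is not an eigenvalue of A.
- The columns (equivalently rows) of A are linearly independent.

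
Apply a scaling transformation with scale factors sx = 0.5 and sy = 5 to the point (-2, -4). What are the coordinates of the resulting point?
(-1.0, -20)

Scaling matrix:
[[0.50, 0], [0, 5]]
Result: (-2 × 0.5, -4 × 5) = (-1.0, -20)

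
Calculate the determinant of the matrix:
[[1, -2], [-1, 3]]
1

For a 2×2 matrix [[a, b], [c, d]], det = ad - bc
det = (1)(3) - (-2)(-1) = 3 - 2 = 1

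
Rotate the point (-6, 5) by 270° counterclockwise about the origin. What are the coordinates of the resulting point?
(5, 6)

Rotation matrix R(θ) = [[cos θ, -sin θ], [sin θ, cos θ]]; for θ = 270°:
R = [[0, 1], [-1, 0]]
Result: R × [-6, 5]ᵀ = [0·-6 + (1)·5, -1·-6 + (0)·5]ᵀ = (5, 6)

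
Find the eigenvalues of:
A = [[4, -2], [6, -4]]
λ = -2, 2

Solve det(A - λI) = 0. For a 2×2 matrix this is λ² - (trace)λ + det = 0.
trace(A) = 4 - 4 = 0.
det(A) = (4)*(-4) - (-2)*(6) = -16 + 12 = -4.
Characteristic equation: λ² - (0)λ + (-4) = 0.
Discriminant: (0)² - 4*(-4) = 0 + 16 = 16.
Roots: λ = (0 ± √16) / 2 = -2, 2.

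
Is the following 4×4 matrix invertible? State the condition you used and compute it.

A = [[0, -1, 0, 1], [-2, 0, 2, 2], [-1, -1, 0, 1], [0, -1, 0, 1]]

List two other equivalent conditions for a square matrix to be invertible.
No, not invertible; det(A) = 0 (two rows are equal, so the rows are linearly dependent). Equivalent conditions (failing for this A): rank(A) < 4; Ax = 0 has non-trivial solutions; 0 is an eigenvalue; the columns are linearly dependent.

To check invertibility, compute det(A).
In this matrix, row 0 and the last row are identical, so one row is a scalar multiple of another and the rows are linearly dependent.
A matrix with linearly dependent rows has det = 0 and is not invertible.
Equivalent failed conditions:
- rank(A) < 4.
- Ax = 0 has non-trivial solutions.
- 0 is an eigenvalue.
- The columns are linearly dependent.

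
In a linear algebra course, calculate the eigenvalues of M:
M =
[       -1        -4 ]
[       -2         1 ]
λ = -3, 3

Solve det(M - λI) = 0. For a 2×2 matrix the characteristic equation is λ² - (trace)λ + det = 0.
trace(M) = a + d = -1 + 1 = 0.
det(M) = a*d - b*c = (-1)*(1) - (-4)*(-2) = -1 - 8 = -9.
Characteristic equation: λ² - (0)λ + (-9) = 0.
Discriminant = (0)² - 4*(-9) = 0 + 36 = 36.
λ = (0 ± √36) / 2 = (0 ± 6) / 2 = -3, 3.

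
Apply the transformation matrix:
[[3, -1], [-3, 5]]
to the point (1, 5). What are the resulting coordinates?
(-2, 22)

Matrix multiplication:
[[3, -1], [-3, 5]] × [1, 5]ᵀ
= [3×1 + -1×5, -3×1 + 5×5]ᵀ
= [-2.0000, 22.0000]ᵀ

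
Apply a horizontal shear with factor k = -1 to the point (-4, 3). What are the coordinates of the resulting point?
(-7, 3)

Shear matrix for horizontal shear with factor k = -1:
[[1, -1], [0, 1]]
Result: (-4, 3) → (-7, 3)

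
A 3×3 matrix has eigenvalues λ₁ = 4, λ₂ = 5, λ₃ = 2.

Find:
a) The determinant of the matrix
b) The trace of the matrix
det = 40, trace = 11

Two standard eigenvalue identities:
- det(A) equals the product of the eigenvalues (counted with multiplicity).
- trace(A) equals the sum of the eigenvalues.
det(A) = (4)*(5)*(2) = 40.
trace(A) = 4 + 5 + 2 = 11.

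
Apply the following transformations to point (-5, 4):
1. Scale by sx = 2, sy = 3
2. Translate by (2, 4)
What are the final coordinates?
(-8, 16)

Step 1: Scale (-5, 4) by (sx, sy) = (2, 3) → (-10, 12)
Step 2: Translate by (2, 4) → (-8, 16)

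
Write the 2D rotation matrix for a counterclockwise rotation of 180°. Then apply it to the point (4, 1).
R = [[-1, 0], [0, -1]]; R·(4, 1) = (-4, -1)

Rotation matrix formula: R(θ) = [[cos θ, -sin θ], [sin θ, cos θ]]
For θ = 180°:
cos(180°) = -1
sin(180°) = 0
R = [[-1, 0], [0, -1]]
Apply to (4, 1): [-1·4 + (0)·1, 0·4 + -1·1] = (-4, -1)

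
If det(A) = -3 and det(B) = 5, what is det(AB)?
-15

Use the multiplicative property of determinants: det(AB) = det(A)*det(B).
det(AB) = (-3)*(5) = -15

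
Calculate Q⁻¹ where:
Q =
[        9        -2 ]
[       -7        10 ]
det(Q) = 76
Q⁻¹ =
[     5/38      1/38 ]
[     7/76      9/76 ]

For a 2×2 matrix Q = [[a, b], [c, d]] with det(Q) ≠ 0, Q⁻¹ = (1/det(Q)) * [[d, -b], [-c, a]].
det(Q) = (9)*(10) - (-2)*(-7) = 90 - 14 = 76.
Q⁻¹ = (1/76) * [[10, 2], [7, 9]].
Dividing each entry by 76 and reducing:
Q⁻¹ =
[     5/38      1/38 ]
[     7/76      9/76 ]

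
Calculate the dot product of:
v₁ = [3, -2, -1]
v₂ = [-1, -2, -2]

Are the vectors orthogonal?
3, No

The dot product is the sum of products of corresponding components.
v₁·v₂ = (3)*(-1) + (-2)*(-2) + (-1)*(-2) = -3 + 4 + 2 = 3.
Two vectors are orthogonal iff their dot product is 0; here the dot product is 3, so the vectors are not orthogonal.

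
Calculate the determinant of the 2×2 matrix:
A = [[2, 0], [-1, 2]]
4

For A = [[a, b], [c, d]], det(A) = a*d - b*c.
det(A) = (2)*(2) - (0)*(-1) = 4 - 0 = 4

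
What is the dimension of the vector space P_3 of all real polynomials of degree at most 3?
Dimension = 4

A polynomial of degree at most 3 can be written as a₀ + a₁x + a₂x² + a₃x³, with 4 free coefficients a₀, a₁, a₂, a₃.
The set {1, x, x², x³} is a basis: it spans P_3 (every such polynomial is a linear combination of these) and is linearly independent (a polynomial is zero iff all its coefficients are zero).
Therefore dim(P_3) = 3 + 1 = 4.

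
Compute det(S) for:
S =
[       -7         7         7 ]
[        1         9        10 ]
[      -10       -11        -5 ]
det(S) = -567

Expand along row 0 (cofactor expansion): det(S) = a*(e*i - f*h) - b*(d*i - f*g) + c*(d*h - e*g), where the 3×3 is [[a, b, c], [d, e, f], [g, h, i]].
Minor M_00 = (9)*(-5) - (10)*(-11) = -45 + 110 = 65.
Minor M_01 = (1)*(-5) - (10)*(-10) = -5 + 100 = 95.
Minor M_02 = (1)*(-11) - (9)*(-10) = -11 + 90 = 79.
det(S) = (-7)*(65) - (7)*(95) + (7)*(79) = -455 - 665 + 553 = -567.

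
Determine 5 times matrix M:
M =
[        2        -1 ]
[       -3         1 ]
5M =
[       10        -5 ]
[      -15         5 ]

Scalar multiplication is elementwise: (5M)[i][j] = 5 * M[i][j].
  (5M)[0][0] = 5 * (2) = 10
  (5M)[0][1] = 5 * (-1) = -5
  (5M)[1][0] = 5 * (-3) = -15
  (5M)[1][1] = 5 * (1) = 5
5M =
[       10        -5 ]
[      -15         5 ]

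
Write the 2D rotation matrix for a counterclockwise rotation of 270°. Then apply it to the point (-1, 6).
R = [[0, 1], [-1, 0]]; R·(-1, 6) = (6, 1)

Rotation matrix formula: R(θ) = [[cos θ, -sin θ], [sin θ, cos θ]]
For θ = 270°:
cos(270°) = 0
sin(270°) = -1
R = [[0, 1], [-1, 0]]
Apply to (-1, 6): [0·-1 + (1)·6, -1·-1 + 0·6] = (6, 1)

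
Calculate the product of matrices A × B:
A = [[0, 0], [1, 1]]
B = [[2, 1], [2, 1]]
[[0, 0], [4, 2]]

Matrix multiplication:
C[0][0] = 0×2 + 0×2 = 0
C[0][1] = 0×1 + 0×1 = 0
C[1][0] = 1×2 + 1×2 = 4
C[1][1] = 1×1 + 1×1 = 2
Result: [[0, 0], [4, 2]]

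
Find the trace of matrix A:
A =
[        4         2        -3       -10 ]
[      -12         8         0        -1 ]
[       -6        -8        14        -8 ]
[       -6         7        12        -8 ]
tr(A) = 4 + 8 + 14 - 8 = 18

The trace of a square matrix is the sum of its diagonal entries.
Diagonal entries of A: A[0][0] = 4, A[1][1] = 8, A[2][2] = 14, A[3][3] = -8.
tr(A) = 4 + 8 + 14 - 8 = 18.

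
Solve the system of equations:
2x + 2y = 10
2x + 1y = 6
x = 1, y = 4

Use elimination (row reduction):
Equation 1: 2x + 2y = 10.
Equation 2: 2x + 1y = 6.
Multiply Eq1 by 2 and Eq2 by 2: 4x + 4y = 20;  4x + 2y = 12.
Subtract: (-2)y = -8, so y = 4.
Back-substitute into Eq1: 2x + 2*(4) = 10, so x = 1.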